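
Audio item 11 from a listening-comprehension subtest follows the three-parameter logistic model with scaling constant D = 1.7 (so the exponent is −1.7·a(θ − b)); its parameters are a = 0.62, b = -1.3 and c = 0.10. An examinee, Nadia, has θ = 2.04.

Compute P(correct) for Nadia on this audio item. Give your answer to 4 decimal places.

P(θ) = c + (1 − c) · 1 / (1 + exp(−D·a(θ − b)))
Exponent: 1.7 × 0.62 × (2.04 − (-1.3)) = 3.5204
1/(1 + e^{-3.5204}) = 0.9713
P = 0.10 + 0.90 × 0.9713 = 0.9741

0.9741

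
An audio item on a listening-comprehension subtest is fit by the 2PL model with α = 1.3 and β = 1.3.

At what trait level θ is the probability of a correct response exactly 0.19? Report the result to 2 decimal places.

P(θ) = 1 / (1 + exp(−α(θ − β)))
logit = ln(0.1900/0.8100) = -1.4500
θ = β + logit/(α) = 1.3 + (-1.4500)/1.3000 = 0.1846

0.18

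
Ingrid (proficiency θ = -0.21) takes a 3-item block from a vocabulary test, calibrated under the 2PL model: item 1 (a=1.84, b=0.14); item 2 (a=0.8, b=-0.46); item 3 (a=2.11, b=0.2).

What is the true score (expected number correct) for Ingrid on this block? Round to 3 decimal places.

P(θ) = 1 / (1 + exp(−a(θ − b)))
P_1 = 1/(1+e^{0.6440}) = 0.3443
P_2 = 1/(1+e^{-0.2000}) = 0.5498
P_3 = 1/(1+e^{0.8651}) = 0.2963
E[score] = 0.3443 + 0.5498 + 0.2963 = 1.1905

1.190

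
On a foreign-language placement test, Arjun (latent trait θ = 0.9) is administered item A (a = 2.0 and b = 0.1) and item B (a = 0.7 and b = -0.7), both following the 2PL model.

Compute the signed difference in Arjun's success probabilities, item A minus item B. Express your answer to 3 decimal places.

P(θ) = 1 / (1 + exp(−a(θ − b)))
P_A = 0.8320
P_B = 0.7540
P_A − P_B = 0.0780

0.078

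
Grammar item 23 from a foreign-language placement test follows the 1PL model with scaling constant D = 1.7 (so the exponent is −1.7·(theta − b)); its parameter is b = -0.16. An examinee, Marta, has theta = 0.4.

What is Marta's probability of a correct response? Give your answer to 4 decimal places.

0.7215

P(theta) = 1 / (1 + exp(−D·(theta − b)))
Exponent: 1.7 × (0.4 − (-0.16)) = 0.9520
1/(1 + e^{-0.9520}) = 0.7215
P = 0.7215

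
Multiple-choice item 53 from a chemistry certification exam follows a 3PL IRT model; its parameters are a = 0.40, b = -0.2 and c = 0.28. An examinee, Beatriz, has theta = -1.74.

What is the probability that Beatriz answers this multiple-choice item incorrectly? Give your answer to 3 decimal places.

0.468

P(theta) = c + (1 − c) · 1 / (1 + exp(−a(theta − b)))
Exponent: 0.40 × (-1.74 − (-0.2)) = -0.6160
1/(1 + e^{0.6160}) = 0.3507
P = 0.28 + 0.72 × 0.3507 = 0.5325
P(incorrect) = 1 − 0.5325 = 0.4675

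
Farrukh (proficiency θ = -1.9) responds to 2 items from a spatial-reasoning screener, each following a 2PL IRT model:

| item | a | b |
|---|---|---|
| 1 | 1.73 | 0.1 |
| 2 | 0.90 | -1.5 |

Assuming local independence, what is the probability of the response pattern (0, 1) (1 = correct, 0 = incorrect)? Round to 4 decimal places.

0.3984

P(θ) = 1 / (1 + exp(−a(θ − b)))
P_1 = 1/(1+e^{3.4600}) = 0.0305
P_2 = 1/(1+e^{0.3600}) = 0.4110
L = (1−P_1) × P_2 = 0.9695 × 0.4110 = 0.39844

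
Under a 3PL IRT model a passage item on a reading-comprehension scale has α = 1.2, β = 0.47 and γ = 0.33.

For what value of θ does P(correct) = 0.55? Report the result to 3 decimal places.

P(θ) = γ + (1 − γ) · 1 / (1 + exp(−α(θ − β)))
Remove guessing floor: (0.55 − 0.33)/(1 − 0.33) = 0.3284
logit = ln(0.3284/0.6716) = -0.7156
θ = β + logit/(α) = 0.47 + (-0.7156)/1.2000 = -0.1264

-0.126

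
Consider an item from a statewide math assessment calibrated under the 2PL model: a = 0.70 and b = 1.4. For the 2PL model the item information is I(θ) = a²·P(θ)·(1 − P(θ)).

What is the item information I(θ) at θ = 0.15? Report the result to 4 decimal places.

P = 1/(1+e^{0.8750}) = 0.2942
P(1−P) = 0.2942 × 0.7058 = 0.2077
I = a² × P(1−P) = 0.70² × 0.2077 = 0.10175

0.1017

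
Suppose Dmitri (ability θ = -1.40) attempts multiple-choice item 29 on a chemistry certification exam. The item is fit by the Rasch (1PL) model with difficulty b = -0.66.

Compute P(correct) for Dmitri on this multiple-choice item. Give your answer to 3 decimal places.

0.323

P(θ) = 1 / (1 + exp(−(θ − b)))
Exponent: (-1.40 − (-0.66)) = -0.7400
1/(1 + e^{0.7400}) = 0.3230
P = 0.3230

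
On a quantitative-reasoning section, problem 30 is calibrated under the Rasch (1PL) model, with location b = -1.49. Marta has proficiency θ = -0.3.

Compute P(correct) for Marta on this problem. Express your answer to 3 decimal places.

P(θ) = 1 / (1 + exp(−(θ − b)))
Exponent: (-0.3 − (-1.49)) = 1.1900
1/(1 + e^{-1.1900}) = 0.7667
P = 0.7667

0.767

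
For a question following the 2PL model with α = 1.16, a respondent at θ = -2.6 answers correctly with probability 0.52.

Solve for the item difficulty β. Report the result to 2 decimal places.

P(θ) = 1 / (1 + exp(−α(θ − β)))
logit(0.52) = ln(0.52/0.48) = 0.0800
β = θ − logit/(α) = -2.6 − 0.0800/1.1600 = -2.6690

-2.67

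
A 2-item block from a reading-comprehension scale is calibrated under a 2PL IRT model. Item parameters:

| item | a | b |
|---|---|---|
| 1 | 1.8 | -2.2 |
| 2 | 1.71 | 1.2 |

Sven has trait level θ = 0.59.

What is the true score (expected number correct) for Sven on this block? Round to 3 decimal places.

1.254

P(θ) = 1 / (1 + exp(−a(θ − b)))
P_1 = 1/(1+e^{-5.0220}) = 0.9935
P_2 = 1/(1+e^{1.0431}) = 0.2606
E[score] = 0.9935 + 0.2606 = 1.2540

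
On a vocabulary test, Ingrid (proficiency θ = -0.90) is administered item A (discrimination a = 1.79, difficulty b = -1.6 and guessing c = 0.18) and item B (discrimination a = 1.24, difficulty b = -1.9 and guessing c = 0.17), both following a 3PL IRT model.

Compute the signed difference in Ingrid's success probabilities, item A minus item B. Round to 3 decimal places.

0.004

P(θ) = c + (1 − c) · 1 / (1 + exp(−a(θ − b)))
P_A = 0.8178
P_B = 0.8137
P_A − P_B = 0.0041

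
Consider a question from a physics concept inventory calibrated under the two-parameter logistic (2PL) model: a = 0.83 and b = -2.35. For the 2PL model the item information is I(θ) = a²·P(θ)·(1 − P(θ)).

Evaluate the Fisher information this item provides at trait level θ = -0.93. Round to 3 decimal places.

0.124

P = 1/(1+e^{-1.1786}) = 0.7647
P(1−P) = 0.7647 × 0.2353 = 0.1799
I = a² × P(1−P) = 0.83² × 0.1799 = 0.12396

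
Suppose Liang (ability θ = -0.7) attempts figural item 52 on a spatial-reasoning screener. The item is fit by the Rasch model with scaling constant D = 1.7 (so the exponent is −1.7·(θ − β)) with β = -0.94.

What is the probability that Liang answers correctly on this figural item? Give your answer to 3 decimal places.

0.601

P(θ) = 1 / (1 + exp(−D·(θ − β)))
Exponent: 1.7 × (-0.7 − (-0.94)) = 0.4080
1/(1 + e^{-0.4080}) = 0.6006
P = 0.6006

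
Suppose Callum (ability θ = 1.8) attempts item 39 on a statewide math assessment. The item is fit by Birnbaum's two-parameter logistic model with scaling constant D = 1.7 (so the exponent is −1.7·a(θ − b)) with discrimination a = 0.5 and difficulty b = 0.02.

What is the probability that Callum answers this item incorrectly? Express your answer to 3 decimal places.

0.180

P(θ) = 1 / (1 + exp(−D·a(θ − b)))
Exponent: 1.7 × 0.5 × (1.8 − 0.02) = 1.5130
1/(1 + e^{-1.5130}) = 0.8195
P = 0.8195
P(incorrect) = 1 − 0.8195 = 0.1805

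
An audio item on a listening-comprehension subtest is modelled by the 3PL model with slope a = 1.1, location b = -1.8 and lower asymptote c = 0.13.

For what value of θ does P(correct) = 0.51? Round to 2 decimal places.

P(θ) = c + (1 − c) · 1 / (1 + exp(−a(θ − b)))
Remove guessing floor: (0.51 − 0.13)/(1 − 0.13) = 0.4368
logit = ln(0.4368/0.5632) = -0.2542
θ = b + logit/(a) = -1.8 + (-0.2542)/1.1000 = -2.0311

-2.03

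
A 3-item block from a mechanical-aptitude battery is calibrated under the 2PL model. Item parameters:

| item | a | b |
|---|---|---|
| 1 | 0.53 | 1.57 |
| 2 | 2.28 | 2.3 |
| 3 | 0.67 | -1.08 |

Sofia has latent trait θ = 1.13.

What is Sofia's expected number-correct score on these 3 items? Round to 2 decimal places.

1.32

P(θ) = 1 / (1 + exp(−a(θ − b)))
P_1 = 1/(1+e^{0.2332}) = 0.4420
P_2 = 1/(1+e^{2.6676}) = 0.0649
P_3 = 1/(1+e^{-1.4807}) = 0.8147
E[score] = 0.4420 + 0.0649 + 0.8147 = 1.3216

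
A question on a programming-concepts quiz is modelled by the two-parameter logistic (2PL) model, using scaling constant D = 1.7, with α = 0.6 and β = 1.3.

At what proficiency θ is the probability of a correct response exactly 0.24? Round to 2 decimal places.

P(θ) = 1 / (1 + exp(−D·α(θ − β)))
logit = ln(0.2400/0.7600) = -1.1527
θ = β + logit/(1.7·α) = 1.3 + (-1.1527)/1.0200 = 0.1699

0.17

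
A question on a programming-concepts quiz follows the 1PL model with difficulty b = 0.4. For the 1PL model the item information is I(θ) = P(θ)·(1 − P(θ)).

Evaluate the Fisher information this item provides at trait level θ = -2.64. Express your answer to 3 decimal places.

P = 1/(1+e^{3.0400}) = 0.0457
P(1−P) = 0.0457 × 0.9543 = 0.0436
I = P(1−P) = 0.04357

0.044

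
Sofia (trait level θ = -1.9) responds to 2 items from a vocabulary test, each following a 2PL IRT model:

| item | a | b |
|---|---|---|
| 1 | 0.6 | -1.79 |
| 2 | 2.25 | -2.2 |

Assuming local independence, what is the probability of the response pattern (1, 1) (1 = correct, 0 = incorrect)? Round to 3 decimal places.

0.320

P(θ) = 1 / (1 + exp(−a(θ − b)))
P_1 = 1/(1+e^{0.0660}) = 0.4835
P_2 = 1/(1+e^{-0.6750}) = 0.6626
L = P_1 × P_2 = 0.4835 × 0.6626 = 0.32038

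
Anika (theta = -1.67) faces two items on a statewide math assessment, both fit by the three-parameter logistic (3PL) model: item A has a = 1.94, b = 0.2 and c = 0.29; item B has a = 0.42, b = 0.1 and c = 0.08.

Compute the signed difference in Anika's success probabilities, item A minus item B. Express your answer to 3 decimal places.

P(theta) = c + (1 − c) · 1 / (1 + exp(−a(theta − b)))
P_A = 0.3084
P_B = 0.3765
P_A − P_B = -0.0681

-0.068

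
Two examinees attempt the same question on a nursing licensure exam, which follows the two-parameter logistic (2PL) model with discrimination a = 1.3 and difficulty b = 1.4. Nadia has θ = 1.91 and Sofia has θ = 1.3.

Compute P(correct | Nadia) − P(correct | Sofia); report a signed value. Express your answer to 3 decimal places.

0.192

P(θ) = 1 / (1 + exp(−a(θ − b)))
P(Nadia) = 0.6599  [exponent 0.6630]
P(Sofia) = 0.4675  [exponent -0.1300]
Difference = 0.6599 − 0.4675 = 0.1924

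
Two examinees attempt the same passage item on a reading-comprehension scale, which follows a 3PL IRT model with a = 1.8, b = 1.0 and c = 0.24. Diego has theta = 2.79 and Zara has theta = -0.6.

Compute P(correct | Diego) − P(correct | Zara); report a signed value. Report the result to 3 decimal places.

0.690

P(theta) = c + (1 − c) · 1 / (1 + exp(−a(theta − b)))
P(Diego) = 0.9709  [exponent 3.2220]
P(Zara) = 0.2804  [exponent -2.8800]
Difference = 0.9709 − 0.2804 = 0.6905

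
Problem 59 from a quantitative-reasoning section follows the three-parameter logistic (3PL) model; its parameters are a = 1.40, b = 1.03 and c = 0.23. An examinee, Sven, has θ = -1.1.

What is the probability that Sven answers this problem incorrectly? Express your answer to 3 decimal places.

0.733

P(θ) = c + (1 − c) · 1 / (1 + exp(−a(θ − b)))
Exponent: 1.40 × (-1.1 − 1.03) = -2.9820
1/(1 + e^{2.9820}) = 0.0482
P = 0.23 + 0.77 × 0.0482 = 0.2671
P(incorrect) = 1 − 0.2671 = 0.7329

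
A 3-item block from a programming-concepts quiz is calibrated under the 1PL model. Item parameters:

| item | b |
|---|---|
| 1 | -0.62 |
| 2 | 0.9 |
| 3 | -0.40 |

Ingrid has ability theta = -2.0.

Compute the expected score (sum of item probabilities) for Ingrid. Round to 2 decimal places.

0.42

P(theta) = 1 / (1 + exp(−(theta − b)))
P_1 = 1/(1+e^{1.3800}) = 0.2010
P_2 = 1/(1+e^{2.9000}) = 0.0522
P_3 = 1/(1+e^{1.6000}) = 0.1680
E[score] = 0.2010 + 0.0522 + 0.1680 = 0.4211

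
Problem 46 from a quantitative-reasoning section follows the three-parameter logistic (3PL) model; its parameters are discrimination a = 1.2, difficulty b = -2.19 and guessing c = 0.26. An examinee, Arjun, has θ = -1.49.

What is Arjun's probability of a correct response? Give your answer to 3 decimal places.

P(θ) = c + (1 − c) · 1 / (1 + exp(−a(θ − b)))
Exponent: 1.2 × (-1.49 − (-2.19)) = 0.8400
1/(1 + e^{-0.8400}) = 0.6985
P = 0.26 + 0.74 × 0.6985 = 0.7769

0.777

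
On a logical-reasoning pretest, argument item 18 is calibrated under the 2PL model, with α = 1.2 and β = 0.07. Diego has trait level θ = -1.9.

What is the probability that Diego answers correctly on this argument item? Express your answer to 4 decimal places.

0.0860

P(θ) = 1 / (1 + exp(−α(θ − β)))
Exponent: 1.2 × (-1.9 − 0.07) = -2.3640
1/(1 + e^{2.3640}) = 0.0860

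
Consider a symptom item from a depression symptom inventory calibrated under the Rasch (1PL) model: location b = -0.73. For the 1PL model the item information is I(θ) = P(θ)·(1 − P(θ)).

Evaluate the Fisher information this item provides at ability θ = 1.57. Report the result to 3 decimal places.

0.083

P = 1/(1+e^{-2.3000}) = 0.9089
P(1−P) = 0.9089 × 0.0911 = 0.0828
I = P(1−P) = 0.08282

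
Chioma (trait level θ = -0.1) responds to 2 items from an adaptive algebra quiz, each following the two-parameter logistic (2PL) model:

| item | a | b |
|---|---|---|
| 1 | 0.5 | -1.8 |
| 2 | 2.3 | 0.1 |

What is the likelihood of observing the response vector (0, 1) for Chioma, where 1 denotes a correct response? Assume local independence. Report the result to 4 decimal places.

0.1159

P(θ) = 1 / (1 + exp(−a(θ − b)))
P_1 = 1/(1+e^{-0.8500}) = 0.7006
P_2 = 1/(1+e^{0.4600}) = 0.3870
L = (1−P_1) × P_2 = 0.2994 × 0.3870 = 0.11588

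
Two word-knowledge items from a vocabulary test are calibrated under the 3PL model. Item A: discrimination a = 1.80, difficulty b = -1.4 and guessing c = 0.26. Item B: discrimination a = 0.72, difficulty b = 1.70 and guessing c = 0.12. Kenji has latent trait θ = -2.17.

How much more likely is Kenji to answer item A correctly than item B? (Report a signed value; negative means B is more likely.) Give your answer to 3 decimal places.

0.237

P(θ) = c + (1 − c) · 1 / (1 + exp(−a(θ − b)))
P_A = 0.4080
P_B = 0.1711
P_A − P_B = 0.2369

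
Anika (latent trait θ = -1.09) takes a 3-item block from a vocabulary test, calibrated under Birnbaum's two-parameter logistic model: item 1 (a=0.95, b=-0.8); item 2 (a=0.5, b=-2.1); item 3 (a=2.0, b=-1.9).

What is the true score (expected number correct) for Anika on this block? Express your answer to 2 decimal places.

P(θ) = 1 / (1 + exp(−a(θ − b)))
P_1 = 1/(1+e^{0.2755}) = 0.4316
P_2 = 1/(1+e^{-0.5050}) = 0.6236
P_3 = 1/(1+e^{-1.6200}) = 0.8348
E[score] = 0.4316 + 0.6236 + 0.8348 = 1.8900

1.89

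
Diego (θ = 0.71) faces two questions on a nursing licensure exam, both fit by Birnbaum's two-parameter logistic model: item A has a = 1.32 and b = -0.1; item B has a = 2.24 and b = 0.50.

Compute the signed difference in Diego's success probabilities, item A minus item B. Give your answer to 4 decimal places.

P(θ) = 1 / (1 + exp(−a(θ − b)))
P_A = 0.7444
P_B = 0.6155
P_A − P_B = 0.1290

0.1290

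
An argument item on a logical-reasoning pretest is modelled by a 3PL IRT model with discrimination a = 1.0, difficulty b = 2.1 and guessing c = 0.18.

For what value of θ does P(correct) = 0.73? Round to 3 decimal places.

2.811

P(θ) = c + (1 − c) · 1 / (1 + exp(−a(θ − b)))
Remove guessing floor: (0.73 − 0.18)/(1 − 0.18) = 0.6707
logit = ln(0.6707/0.3293) = 0.7115
θ = b + logit/(a) = 2.1 + 0.7115/1.0000 = 2.8115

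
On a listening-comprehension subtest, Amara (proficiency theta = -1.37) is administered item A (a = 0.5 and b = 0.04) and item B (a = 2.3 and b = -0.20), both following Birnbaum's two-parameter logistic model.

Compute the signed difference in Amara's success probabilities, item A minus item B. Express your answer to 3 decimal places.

P(theta) = 1 / (1 + exp(−a(theta − b)))
P_A = 0.3307
P_B = 0.0635
P_A − P_B = 0.2672

0.267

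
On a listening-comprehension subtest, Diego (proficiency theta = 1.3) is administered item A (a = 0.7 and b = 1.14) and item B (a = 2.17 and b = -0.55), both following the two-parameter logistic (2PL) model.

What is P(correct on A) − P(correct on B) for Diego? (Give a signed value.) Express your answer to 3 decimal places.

P(theta) = 1 / (1 + exp(−a(theta − b)))
P_A = 0.5280
P_B = 0.9823
P_A − P_B = -0.4543

-0.454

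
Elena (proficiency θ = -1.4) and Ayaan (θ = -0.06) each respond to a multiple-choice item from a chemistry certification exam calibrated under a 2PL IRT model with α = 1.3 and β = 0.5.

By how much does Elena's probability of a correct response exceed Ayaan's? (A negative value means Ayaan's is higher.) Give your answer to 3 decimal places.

P(θ) = 1 / (1 + exp(−α(θ − β)))
P(Elena) = 0.0780  [exponent -2.4700]
P(Ayaan) = 0.3256  [exponent -0.7280]
Difference = 0.0780 − 0.3256 = -0.2476

-0.248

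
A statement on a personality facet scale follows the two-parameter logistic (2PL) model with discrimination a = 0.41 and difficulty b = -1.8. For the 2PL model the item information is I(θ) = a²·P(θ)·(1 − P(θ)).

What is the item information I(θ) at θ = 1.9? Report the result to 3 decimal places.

0.025

P = 1/(1+e^{-1.5170}) = 0.8201
P(1−P) = 0.8201 × 0.1799 = 0.1475
I = a² × P(1−P) = 0.41² × 0.1475 = 0.02480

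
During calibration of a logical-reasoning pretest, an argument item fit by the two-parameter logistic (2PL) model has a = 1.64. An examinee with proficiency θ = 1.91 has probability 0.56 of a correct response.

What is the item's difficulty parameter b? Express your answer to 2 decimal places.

P(θ) = 1 / (1 + exp(−a(θ − b)))
logit(0.56) = ln(0.56/0.44) = 0.2412
b = θ − logit/(a) = 1.91 − 0.2412/1.6400 = 1.7629

1.76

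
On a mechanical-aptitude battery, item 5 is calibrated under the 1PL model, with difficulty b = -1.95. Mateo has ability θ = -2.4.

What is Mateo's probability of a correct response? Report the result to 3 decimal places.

P(θ) = 1 / (1 + exp(−(θ − b)))
Exponent: (-2.4 − (-1.95)) = -0.4500
1/(1 + e^{0.4500}) = 0.3894
P = 0.3894

0.389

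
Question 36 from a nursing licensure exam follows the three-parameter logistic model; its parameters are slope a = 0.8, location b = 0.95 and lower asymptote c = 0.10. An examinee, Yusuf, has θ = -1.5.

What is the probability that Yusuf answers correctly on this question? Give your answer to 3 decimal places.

0.211

P(θ) = c + (1 − c) · 1 / (1 + exp(−a(θ − b)))
Exponent: 0.8 × (-1.5 − 0.95) = -1.9600
1/(1 + e^{1.9600}) = 0.1235
P = 0.10 + 0.90 × 0.1235 = 0.2111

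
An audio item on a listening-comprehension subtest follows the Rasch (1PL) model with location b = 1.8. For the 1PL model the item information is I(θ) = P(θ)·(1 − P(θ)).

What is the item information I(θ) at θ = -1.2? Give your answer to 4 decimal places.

P = 1/(1+e^{3.0000}) = 0.0474
P(1−P) = 0.0474 × 0.9526 = 0.0452
I = P(1−P) = 0.04518

0.0452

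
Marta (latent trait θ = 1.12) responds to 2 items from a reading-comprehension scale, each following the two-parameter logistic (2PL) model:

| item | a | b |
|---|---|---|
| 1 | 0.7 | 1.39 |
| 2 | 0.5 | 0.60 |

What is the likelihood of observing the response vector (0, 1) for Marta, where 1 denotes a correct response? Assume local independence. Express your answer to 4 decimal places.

P(θ) = 1 / (1 + exp(−a(θ − b)))
P_1 = 1/(1+e^{0.1890}) = 0.4529
P_2 = 1/(1+e^{-0.2600}) = 0.5646
L = (1−P_1) × P_2 = 0.5471 × 0.5646 = 0.30892

0.3089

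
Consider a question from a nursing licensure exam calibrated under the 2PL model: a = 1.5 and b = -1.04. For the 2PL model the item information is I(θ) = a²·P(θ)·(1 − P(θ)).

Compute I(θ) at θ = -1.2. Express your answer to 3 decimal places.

P = 1/(1+e^{0.2400}) = 0.4403
P(1−P) = 0.4403 × 0.5597 = 0.2464
I = a² × P(1−P) = 1.5² × 0.2464 = 0.55448

0.554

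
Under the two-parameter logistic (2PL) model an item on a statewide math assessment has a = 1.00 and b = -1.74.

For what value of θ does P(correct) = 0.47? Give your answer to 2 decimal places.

P(θ) = 1 / (1 + exp(−a(θ − b)))
logit = ln(0.4700/0.5300) = -0.1201
θ = b + logit/(a) = -1.74 + (-0.1201)/1.0000 = -1.8601

-1.86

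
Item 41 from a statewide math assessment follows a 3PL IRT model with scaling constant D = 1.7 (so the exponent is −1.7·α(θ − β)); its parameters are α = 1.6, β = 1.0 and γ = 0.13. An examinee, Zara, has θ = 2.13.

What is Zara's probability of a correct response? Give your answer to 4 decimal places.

0.9615

P(θ) = γ + (1 − γ) · 1 / (1 + exp(−D·α(θ − β)))
Exponent: 1.7 × 1.6 × (2.13 − 1.0) = 3.0736
1/(1 + e^{-3.0736}) = 0.9558
P = 0.13 + 0.87 × 0.9558 = 0.9615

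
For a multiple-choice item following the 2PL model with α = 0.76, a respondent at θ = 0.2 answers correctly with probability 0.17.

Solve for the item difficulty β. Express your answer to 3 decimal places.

P(θ) = 1 / (1 + exp(−α(θ − β)))
logit(0.17) = ln(0.17/0.83) = -1.5856
β = θ − logit/(α) = 0.2 − (-1.5856)/0.7600 = 2.2864

2.286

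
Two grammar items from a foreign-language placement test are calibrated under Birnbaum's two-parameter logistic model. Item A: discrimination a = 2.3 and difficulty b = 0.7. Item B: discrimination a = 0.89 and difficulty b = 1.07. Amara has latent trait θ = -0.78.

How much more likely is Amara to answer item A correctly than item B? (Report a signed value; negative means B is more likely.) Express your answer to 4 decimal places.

P(θ) = 1 / (1 + exp(−a(θ − b)))
P_A = 0.0322
P_B = 0.1616
P_A − P_B = -0.1294

-0.1294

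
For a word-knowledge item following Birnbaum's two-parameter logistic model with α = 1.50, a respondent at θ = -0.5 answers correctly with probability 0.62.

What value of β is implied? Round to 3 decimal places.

-0.826

P(θ) = 1 / (1 + exp(−α(θ − β)))
logit(0.62) = ln(0.62/0.38) = 0.4895
β = θ − logit/(α) = -0.5 − 0.4895/1.5000 = -0.8264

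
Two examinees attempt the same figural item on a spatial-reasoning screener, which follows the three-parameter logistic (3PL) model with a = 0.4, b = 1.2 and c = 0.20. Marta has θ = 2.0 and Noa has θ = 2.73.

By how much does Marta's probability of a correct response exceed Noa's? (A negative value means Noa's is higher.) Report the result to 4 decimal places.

-0.0553

P(θ) = c + (1 − c) · 1 / (1 + exp(−a(θ − b)))
P(Marta) = 0.6635  [exponent 0.3200]
P(Noa) = 0.7187  [exponent 0.6120]
Difference = 0.6635 − 0.7187 = -0.0553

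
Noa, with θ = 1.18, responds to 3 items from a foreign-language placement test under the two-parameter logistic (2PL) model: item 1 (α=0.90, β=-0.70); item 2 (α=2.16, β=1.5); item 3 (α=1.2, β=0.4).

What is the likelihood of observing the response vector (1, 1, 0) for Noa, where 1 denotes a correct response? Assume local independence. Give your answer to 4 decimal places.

P(θ) = 1 / (1 + exp(−α(θ − β)))
P_1 = 1/(1+e^{-1.6920}) = 0.8445
P_2 = 1/(1+e^{0.6912}) = 0.3338
P_3 = 1/(1+e^{-0.9360}) = 0.7183
L = P_1 × P_2 × (1−P_3) = 0.8445 × 0.3338 × 0.2817 = 0.07940

0.0794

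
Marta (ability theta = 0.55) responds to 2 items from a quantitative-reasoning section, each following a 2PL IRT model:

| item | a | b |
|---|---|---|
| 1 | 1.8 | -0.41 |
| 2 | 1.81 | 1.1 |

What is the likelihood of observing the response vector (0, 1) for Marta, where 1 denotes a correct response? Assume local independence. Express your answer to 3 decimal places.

0.041

P(theta) = 1 / (1 + exp(−a(theta − b)))
P_1 = 1/(1+e^{-1.7280}) = 0.8492
P_2 = 1/(1+e^{0.9955}) = 0.2698
L = (1−P_1) × P_2 = 0.1508 × 0.2698 = 0.04070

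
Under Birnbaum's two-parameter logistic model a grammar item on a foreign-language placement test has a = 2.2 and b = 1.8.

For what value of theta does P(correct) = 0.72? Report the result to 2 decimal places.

P(theta) = 1 / (1 + exp(−a(theta − b)))
logit = ln(0.7200/0.2800) = 0.9445
theta = b + logit/(a) = 1.8 + 0.9445/2.2000 = 2.2293

2.23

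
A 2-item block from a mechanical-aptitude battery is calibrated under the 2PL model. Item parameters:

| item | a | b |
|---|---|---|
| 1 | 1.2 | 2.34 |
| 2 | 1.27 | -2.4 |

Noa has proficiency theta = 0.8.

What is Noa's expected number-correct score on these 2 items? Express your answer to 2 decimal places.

P(theta) = 1 / (1 + exp(−a(theta − b)))
P_1 = 1/(1+e^{1.8480}) = 0.1361
P_2 = 1/(1+e^{-4.0640}) = 0.9831
E[score] = 0.1361 + 0.9831 = 1.1192

1.12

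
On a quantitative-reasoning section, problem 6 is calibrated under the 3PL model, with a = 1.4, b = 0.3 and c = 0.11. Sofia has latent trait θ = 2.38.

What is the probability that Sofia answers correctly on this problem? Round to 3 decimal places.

P(θ) = c + (1 − c) · 1 / (1 + exp(−a(θ − b)))
Exponent: 1.4 × (2.38 − 0.3) = 2.9120
1/(1 + e^{-2.9120}) = 0.9484
P = 0.11 + 0.89 × 0.9484 = 0.9541

0.954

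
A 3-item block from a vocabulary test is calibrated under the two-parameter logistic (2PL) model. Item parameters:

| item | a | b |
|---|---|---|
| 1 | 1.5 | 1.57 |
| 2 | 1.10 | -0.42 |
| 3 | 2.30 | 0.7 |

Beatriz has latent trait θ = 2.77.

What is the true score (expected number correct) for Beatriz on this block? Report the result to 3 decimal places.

2.821

P(θ) = 1 / (1 + exp(−a(θ − b)))
P_1 = 1/(1+e^{-1.8000}) = 0.8581
P_2 = 1/(1+e^{-3.5090}) = 0.9709
P_3 = 1/(1+e^{-4.7610}) = 0.9915
E[score] = 0.8581 + 0.9709 + 0.9915 = 2.8206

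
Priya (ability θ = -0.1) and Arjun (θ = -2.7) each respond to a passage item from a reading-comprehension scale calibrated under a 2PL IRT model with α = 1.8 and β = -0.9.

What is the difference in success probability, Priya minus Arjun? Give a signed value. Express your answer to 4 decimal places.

P(θ) = 1 / (1 + exp(−α(θ − β)))
P(Priya) = 0.8085  [exponent 1.4400]
P(Arjun) = 0.0377  [exponent -3.2400]
Difference = 0.8085 − 0.0377 = 0.7708

0.7708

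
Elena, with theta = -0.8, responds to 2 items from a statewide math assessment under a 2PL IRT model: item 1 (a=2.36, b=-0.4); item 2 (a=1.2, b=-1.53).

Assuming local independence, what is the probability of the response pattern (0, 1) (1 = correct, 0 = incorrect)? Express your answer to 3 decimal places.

P(theta) = 1 / (1 + exp(−a(theta − b)))
P_1 = 1/(1+e^{0.9440}) = 0.2801
P_2 = 1/(1+e^{-0.8760}) = 0.7060
L = (1−P_1) × P_2 = 0.7199 × 0.7060 = 0.50825

0.508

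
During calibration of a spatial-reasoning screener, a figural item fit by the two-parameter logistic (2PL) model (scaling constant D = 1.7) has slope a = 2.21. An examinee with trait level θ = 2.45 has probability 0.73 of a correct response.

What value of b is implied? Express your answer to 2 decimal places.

2.19

P(θ) = 1 / (1 + exp(−D·a(θ − b)))
logit(0.73) = ln(0.73/0.27) = 0.9946
b = θ − logit/(1.7·a) = 2.45 − 0.9946/3.7570 = 2.1853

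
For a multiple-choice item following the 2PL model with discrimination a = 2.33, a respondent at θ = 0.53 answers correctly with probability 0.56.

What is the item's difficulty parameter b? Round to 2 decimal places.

P(θ) = 1 / (1 + exp(−a(θ − b)))
logit(0.56) = ln(0.56/0.44) = 0.2412
b = θ − logit/(a) = 0.53 − 0.2412/2.3300 = 0.4265

0.43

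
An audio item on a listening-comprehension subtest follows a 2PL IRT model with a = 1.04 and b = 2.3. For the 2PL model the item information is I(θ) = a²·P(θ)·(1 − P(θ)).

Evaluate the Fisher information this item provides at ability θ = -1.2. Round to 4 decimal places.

0.0270

P = 1/(1+e^{3.6400}) = 0.0256
P(1−P) = 0.0256 × 0.9744 = 0.0249
I = a² × P(1−P) = 1.04² × 0.0249 = 0.02696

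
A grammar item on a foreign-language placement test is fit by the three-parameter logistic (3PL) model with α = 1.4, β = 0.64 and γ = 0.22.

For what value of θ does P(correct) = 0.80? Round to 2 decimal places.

P(θ) = γ + (1 − γ) · 1 / (1 + exp(−α(θ − β)))
Remove guessing floor: (0.80 − 0.22)/(1 − 0.22) = 0.7436
logit = ln(0.7436/0.2564) = 1.0647
θ = β + logit/(α) = 0.64 + 1.0647/1.4000 = 1.4005

1.40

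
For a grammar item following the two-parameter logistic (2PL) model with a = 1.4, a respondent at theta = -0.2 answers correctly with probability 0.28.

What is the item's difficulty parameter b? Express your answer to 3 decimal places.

P(theta) = 1 / (1 + exp(−a(theta − b)))
logit(0.28) = ln(0.28/0.72) = -0.9445
b = theta − logit/(a) = -0.2 − (-0.9445)/1.4000 = 0.4746

0.475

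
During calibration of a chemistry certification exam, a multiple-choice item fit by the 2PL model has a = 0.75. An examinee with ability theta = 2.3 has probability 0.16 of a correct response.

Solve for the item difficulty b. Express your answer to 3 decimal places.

P(theta) = 1 / (1 + exp(−a(theta − b)))
logit(0.16) = ln(0.16/0.84) = -1.6582
b = theta − logit/(a) = 2.3 − (-1.6582)/0.7500 = 4.5110

4.511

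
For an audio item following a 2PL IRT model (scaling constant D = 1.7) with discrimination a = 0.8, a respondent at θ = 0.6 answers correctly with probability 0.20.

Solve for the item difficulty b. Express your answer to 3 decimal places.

1.619

P(θ) = 1 / (1 + exp(−D·a(θ − b)))
logit(0.20) = ln(0.20/0.80) = -1.3863
b = θ − logit/(1.7·a) = 0.6 − (-1.3863)/1.3600 = 1.6193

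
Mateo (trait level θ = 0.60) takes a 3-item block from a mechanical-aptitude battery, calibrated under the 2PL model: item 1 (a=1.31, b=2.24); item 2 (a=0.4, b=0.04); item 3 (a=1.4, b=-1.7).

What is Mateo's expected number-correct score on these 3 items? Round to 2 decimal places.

P(θ) = 1 / (1 + exp(−a(θ − b)))
P_1 = 1/(1+e^{2.1484}) = 0.1045
P_2 = 1/(1+e^{-0.2240}) = 0.5558
P_3 = 1/(1+e^{-3.2200}) = 0.9616
E[score] = 0.1045 + 0.5558 + 0.9616 = 1.6218

1.62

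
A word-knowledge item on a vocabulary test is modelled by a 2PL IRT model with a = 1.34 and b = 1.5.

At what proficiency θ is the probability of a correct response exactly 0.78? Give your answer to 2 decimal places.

2.44

P(θ) = 1 / (1 + exp(−a(θ − b)))
logit = ln(0.7800/0.2200) = 1.2657
θ = b + logit/(a) = 1.5 + 1.2657/1.3400 = 2.4445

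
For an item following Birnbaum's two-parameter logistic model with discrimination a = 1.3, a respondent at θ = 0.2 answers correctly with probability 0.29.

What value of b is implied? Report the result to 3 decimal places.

P(θ) = 1 / (1 + exp(−a(θ − b)))
logit(0.29) = ln(0.29/0.71) = -0.8954
b = θ − logit/(a) = 0.2 − (-0.8954)/1.3000 = 0.8888

0.889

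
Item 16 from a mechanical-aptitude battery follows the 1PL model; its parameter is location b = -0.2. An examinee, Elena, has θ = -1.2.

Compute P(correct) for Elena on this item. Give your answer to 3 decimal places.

0.269

P(θ) = 1 / (1 + exp(−(θ − b)))
Exponent: (-1.2 − (-0.2)) = -1.0000
1/(1 + e^{1.0000}) = 0.2689
P = 0.2689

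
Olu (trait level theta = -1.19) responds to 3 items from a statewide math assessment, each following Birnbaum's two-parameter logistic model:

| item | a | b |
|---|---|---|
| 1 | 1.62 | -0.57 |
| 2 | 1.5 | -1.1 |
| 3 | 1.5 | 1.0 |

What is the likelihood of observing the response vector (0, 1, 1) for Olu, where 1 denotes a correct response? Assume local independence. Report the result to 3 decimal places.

P(theta) = 1 / (1 + exp(−a(theta − b)))
P_1 = 1/(1+e^{1.0044}) = 0.2681
P_2 = 1/(1+e^{0.1350}) = 0.4663
P_3 = 1/(1+e^{3.2850}) = 0.0361
L = (1−P_1) × P_2 × P_3 = 0.7319 × 0.4663 × 0.0361 = 0.01232

0.012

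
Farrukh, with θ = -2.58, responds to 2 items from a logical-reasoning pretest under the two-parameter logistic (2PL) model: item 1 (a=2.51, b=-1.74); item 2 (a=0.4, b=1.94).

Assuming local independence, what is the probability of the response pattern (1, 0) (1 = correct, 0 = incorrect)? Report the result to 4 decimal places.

P(θ) = 1 / (1 + exp(−a(θ − b)))
P_1 = 1/(1+e^{2.1084}) = 0.1083
P_2 = 1/(1+e^{1.8080}) = 0.1409
L = P_1 × (1−P_2) = 0.1083 × 0.8591 = 0.09303

0.0930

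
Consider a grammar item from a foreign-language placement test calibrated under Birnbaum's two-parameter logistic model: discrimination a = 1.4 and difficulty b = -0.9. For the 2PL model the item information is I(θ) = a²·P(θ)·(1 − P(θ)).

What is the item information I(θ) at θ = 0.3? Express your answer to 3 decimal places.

0.260

P = 1/(1+e^{-1.6800}) = 0.8429
P(1−P) = 0.8429 × 0.1571 = 0.1324
I = a² × P(1−P) = 1.4² × 0.1324 = 0.25954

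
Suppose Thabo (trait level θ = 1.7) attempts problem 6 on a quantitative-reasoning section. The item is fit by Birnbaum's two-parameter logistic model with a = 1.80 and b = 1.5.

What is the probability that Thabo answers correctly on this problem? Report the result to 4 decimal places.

P(θ) = 1 / (1 + exp(−a(θ − b)))
Exponent: 1.80 × (1.7 − 1.5) = 0.3600
1/(1 + e^{-0.3600}) = 0.5890

0.5890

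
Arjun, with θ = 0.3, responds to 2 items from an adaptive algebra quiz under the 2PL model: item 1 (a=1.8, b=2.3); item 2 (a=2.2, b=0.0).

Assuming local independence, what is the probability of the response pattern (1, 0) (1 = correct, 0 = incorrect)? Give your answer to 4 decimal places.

0.0091

P(θ) = 1 / (1 + exp(−a(θ − b)))
P_1 = 1/(1+e^{3.6000}) = 0.0266
P_2 = 1/(1+e^{-0.6600}) = 0.6593
L = P_1 × (1−P_2) = 0.0266 × 0.3407 = 0.00906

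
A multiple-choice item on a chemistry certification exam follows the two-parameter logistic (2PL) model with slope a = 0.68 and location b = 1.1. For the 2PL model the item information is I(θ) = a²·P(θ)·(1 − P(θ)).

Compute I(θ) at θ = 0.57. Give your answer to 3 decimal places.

P = 1/(1+e^{0.3604}) = 0.4109
P(1−P) = 0.4109 × 0.5891 = 0.2421
I = a² × P(1−P) = 0.68² × 0.2421 = 0.11193

0.112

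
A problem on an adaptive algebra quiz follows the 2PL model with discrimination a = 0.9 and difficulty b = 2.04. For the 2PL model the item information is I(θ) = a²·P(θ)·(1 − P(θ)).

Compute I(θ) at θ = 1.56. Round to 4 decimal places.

0.1933

P = 1/(1+e^{0.4320}) = 0.3936
P(1−P) = 0.3936 × 0.6064 = 0.2387
I = a² × P(1−P) = 0.9² × 0.2387 = 0.19334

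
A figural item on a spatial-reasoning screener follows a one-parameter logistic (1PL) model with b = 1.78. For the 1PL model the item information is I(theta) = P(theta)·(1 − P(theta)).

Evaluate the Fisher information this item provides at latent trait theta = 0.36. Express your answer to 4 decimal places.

P = 1/(1+e^{1.4200}) = 0.1947
P(1−P) = 0.1947 × 0.8053 = 0.1568
I = P(1−P) = 0.15677

0.1568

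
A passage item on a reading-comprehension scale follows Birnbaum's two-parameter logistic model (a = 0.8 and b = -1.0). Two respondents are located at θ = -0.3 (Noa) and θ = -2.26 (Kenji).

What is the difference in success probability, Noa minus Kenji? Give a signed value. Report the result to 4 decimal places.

0.3691

P(θ) = 1 / (1 + exp(−a(θ − b)))
P(Noa) = 0.6365  [exponent 0.5600]
P(Kenji) = 0.2674  [exponent -1.0080]
Difference = 0.6365 − 0.2674 = 0.3691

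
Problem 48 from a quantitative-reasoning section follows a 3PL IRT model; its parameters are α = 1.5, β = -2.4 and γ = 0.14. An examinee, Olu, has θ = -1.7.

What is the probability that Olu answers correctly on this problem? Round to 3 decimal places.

P(θ) = γ + (1 − γ) · 1 / (1 + exp(−α(θ − β)))
Exponent: 1.5 × (-1.7 − (-2.4)) = 1.0500
1/(1 + e^{-1.0500}) = 0.7408
P = 0.14 + 0.86 × 0.7408 = 0.7771

0.777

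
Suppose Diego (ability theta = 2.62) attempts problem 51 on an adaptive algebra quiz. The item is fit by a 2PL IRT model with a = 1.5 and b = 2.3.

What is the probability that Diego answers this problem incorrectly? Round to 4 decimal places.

0.3823

P(theta) = 1 / (1 + exp(−a(theta − b)))
Exponent: 1.5 × (2.62 − 2.3) = 0.4800
1/(1 + e^{-0.4800}) = 0.6177
P(incorrect) = 1 − 0.6177 = 0.3823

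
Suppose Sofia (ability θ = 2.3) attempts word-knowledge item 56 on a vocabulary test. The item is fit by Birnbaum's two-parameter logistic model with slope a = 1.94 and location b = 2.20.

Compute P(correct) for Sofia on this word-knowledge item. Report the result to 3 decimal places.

0.548

P(θ) = 1 / (1 + exp(−a(θ − b)))
Exponent: 1.94 × (2.3 − 2.20) = 0.1940
1/(1 + e^{-0.1940}) = 0.5483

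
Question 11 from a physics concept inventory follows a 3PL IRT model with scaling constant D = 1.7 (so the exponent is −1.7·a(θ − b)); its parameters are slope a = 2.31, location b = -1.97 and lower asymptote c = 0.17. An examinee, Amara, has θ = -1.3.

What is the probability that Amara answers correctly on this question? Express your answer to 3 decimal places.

0.944

P(θ) = c + (1 − c) · 1 / (1 + exp(−D·a(θ − b)))
Exponent: 1.7 × 2.31 × (-1.3 − (-1.97)) = 2.6311
1/(1 + e^{-2.6311}) = 0.9328
P = 0.17 + 0.83 × 0.9328 = 0.9443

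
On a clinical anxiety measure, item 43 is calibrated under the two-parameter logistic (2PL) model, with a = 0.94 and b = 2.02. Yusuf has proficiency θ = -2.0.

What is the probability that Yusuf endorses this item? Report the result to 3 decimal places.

0.022

P(θ) = 1 / (1 + exp(−a(θ − b)))
Exponent: 0.94 × (-2.0 − 2.02) = -3.7788
1/(1 + e^{3.7788}) = 0.0223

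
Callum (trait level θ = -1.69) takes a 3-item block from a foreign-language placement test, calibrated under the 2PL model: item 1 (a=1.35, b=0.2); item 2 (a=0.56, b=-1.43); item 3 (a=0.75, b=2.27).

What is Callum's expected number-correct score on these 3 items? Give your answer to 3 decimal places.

P(θ) = 1 / (1 + exp(−a(θ − b)))
P_1 = 1/(1+e^{2.5515}) = 0.0723
P_2 = 1/(1+e^{0.1456}) = 0.4637
P_3 = 1/(1+e^{2.9700}) = 0.0488
E[score] = 0.0723 + 0.4637 + 0.0488 = 0.5848

0.585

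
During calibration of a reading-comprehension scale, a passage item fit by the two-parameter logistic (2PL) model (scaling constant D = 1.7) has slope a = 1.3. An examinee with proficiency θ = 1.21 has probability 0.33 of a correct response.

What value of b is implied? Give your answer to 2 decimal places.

P(θ) = 1 / (1 + exp(−D·a(θ − b)))
logit(0.33) = ln(0.33/0.67) = -0.7082
b = θ − logit/(1.7·a) = 1.21 − (-0.7082)/2.2100 = 1.5304

1.53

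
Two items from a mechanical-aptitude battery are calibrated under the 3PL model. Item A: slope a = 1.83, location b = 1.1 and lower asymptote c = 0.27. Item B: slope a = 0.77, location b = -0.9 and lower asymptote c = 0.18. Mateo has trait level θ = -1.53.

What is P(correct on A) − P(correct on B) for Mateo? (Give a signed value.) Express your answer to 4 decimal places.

P(θ) = c + (1 − c) · 1 / (1 + exp(−a(θ − b)))
P_A = 0.2759
P_B = 0.4925
P_A − P_B = -0.2166

-0.2166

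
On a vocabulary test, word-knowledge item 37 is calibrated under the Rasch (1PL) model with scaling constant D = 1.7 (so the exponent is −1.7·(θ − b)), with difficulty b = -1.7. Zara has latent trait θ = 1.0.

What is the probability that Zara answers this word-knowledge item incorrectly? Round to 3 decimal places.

P(θ) = 1 / (1 + exp(−D·(θ − b)))
Exponent: 1.7 × (1.0 − (-1.7)) = 4.5900
1/(1 + e^{-4.5900}) = 0.9899
P = 0.9899
P(incorrect) = 1 − 0.9899 = 0.0101

0.010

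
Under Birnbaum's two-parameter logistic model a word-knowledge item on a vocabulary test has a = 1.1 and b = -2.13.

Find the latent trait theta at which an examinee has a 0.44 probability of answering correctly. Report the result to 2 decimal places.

-2.35

P(theta) = 1 / (1 + exp(−a(theta − b)))
logit = ln(0.4400/0.5600) = -0.2412
theta = b + logit/(a) = -2.13 + (-0.2412)/1.1000 = -2.3492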